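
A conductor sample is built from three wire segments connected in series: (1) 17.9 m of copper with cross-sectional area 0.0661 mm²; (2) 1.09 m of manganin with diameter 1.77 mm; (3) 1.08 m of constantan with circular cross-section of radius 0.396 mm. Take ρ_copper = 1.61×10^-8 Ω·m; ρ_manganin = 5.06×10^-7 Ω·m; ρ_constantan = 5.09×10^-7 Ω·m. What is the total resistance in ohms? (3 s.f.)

Seg 1: A = 0.0661 mm² = 6.610e-08 m²
R_1 = (1.61×10^-8)(17.9)/(6.610e-08) = 4.36 Ω
Seg 2: A = π(d/2)² = π(8.8500e-04 m)² = 2.461e-06 m²
R_2 = (5.06×10^-7)(1.09)/(2.461e-06) = 0.2242 Ω
Seg 3: A = πr² = π(3.9600e-04 m)² = 4.927e-07 m²
R_3 = (5.09×10^-7)(1.08)/(4.927e-07) = 1.116 Ω
R_total = R_1 + R_2 + R_3 = 5.70 Ω

5.70 Ω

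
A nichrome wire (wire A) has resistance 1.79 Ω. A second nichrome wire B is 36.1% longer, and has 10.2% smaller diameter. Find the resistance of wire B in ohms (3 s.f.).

3.02 Ω

R ∝ L/d², so R_B/R_A = (1 + 36.1/100) × (1 − 10.2/100)⁻²
= 1.361 × 1.24 = 1.688
R_B = 1.688 × 1.79 = 3.02 Ω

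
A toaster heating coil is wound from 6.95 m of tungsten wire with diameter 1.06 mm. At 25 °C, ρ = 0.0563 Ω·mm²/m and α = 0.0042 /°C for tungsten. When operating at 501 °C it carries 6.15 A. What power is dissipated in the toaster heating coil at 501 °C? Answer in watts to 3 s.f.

50.3 W

ρ = 0.0563 Ω·mm²/m = 5.63×10^-8 Ω·m
A = π(d/2)² = π(5.3000e-04 m)² = 8.825e-07 m²
R₍25₎ = ρL/A = (5.63×10^-8)(6.95)/(8.825e-07) = 0.4434 Ω
R₍501₎ = R₍25₎(1 + αΔT) = 0.4434 × (1 + 0.0042×476) = 1.33 Ω
P = I²R = (6.15)² × 1.33 = 50.3 W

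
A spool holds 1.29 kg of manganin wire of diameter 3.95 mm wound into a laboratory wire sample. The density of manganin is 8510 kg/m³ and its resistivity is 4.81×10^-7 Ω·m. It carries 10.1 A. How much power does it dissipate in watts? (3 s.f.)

49.5 W

A = π(d/2)² = π(1.9750e-03 m)² = 1.2254e-05 m²
L = m/(density·A) = 1.29/(8510×1.2254e-05) = 12.37 m
R = ρL/A = (4.81×10^-7)(12.37)/(1.2254e-05) = 0.4856 Ω
P = I²R = (10.1)² × 0.4856 = 49.5 W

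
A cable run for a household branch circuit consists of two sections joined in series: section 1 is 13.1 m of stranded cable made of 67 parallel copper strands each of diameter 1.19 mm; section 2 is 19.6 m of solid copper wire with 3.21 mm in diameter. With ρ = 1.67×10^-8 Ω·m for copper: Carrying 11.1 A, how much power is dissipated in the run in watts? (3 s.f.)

Section 1: A_strand = π(5.9500e-04)² = 1.112e-06 m²; R₁ = ρL/(N·A_s) = (1.67×10^-8)(13.1)/(67×1.112e-06) = 0.002936 Ω
Section 2: A = π(d/2)² = π(1.6050e-03 m)² = 8.093e-06 m²
R₂ = (1.67×10^-8)(19.6)/(8.093e-06) = 0.04045 Ω
R = R₁ + R₂ = 0.04338 Ω
P = I²R = (11.1)² × 0.04338 = 5.35 W

5.35 W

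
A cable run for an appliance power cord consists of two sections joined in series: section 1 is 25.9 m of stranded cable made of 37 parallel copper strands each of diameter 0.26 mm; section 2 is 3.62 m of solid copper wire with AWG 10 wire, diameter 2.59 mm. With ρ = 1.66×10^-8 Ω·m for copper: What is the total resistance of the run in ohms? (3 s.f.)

Section 1: A_strand = π(1.3000e-04)² = 5.309e-08 m²; R₁ = ρL/(N·A_s) = (1.66×10^-8)(25.9)/(37×5.309e-08) = 0.2189 Ω
Section 2: A = π(2.59/2 mm)² = π(1.2950e-03 m)² = 5.269e-06 m²
R₂ = (1.66×10^-8)(3.62)/(5.269e-06) = 0.01141 Ω
R = R₁ + R₂ = 0.230 Ω

0.230 Ω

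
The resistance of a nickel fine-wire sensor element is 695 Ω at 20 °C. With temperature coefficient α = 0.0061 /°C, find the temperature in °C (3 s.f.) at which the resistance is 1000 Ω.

R = R₀(1 + α(T − T₀)) ⇒ T = T₀ + (R/R₀ − 1)/α
T = 20 + (1000/695 − 1)/0.0061 = 20 + (0.4388)/0.0061 = 91.9 °C

91.9 °C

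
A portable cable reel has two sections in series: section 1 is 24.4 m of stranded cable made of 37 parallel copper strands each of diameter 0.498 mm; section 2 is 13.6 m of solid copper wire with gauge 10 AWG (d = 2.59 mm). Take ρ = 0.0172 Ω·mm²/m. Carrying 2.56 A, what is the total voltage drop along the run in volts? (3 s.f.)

ρ = 0.0172 Ω·mm²/m = 1.72×10^-8 Ω·m
Section 1: A_strand = π(2.4900e-04)² = 1.948e-07 m²; R₁ = ρL/(N·A_s) = (1.72×10^-8)(24.4)/(37×1.948e-07) = 0.05823 Ω
Section 2: A = π(2.59/2 mm)² = π(1.2950e-03 m)² = 5.269e-06 m²
R₂ = (1.72×10^-8)(13.6)/(5.269e-06) = 0.0444 Ω
R = R₁ + R₂ = 0.1026 Ω
V = IR = 2.56 × 0.1026 = 0.263 V

0.263 V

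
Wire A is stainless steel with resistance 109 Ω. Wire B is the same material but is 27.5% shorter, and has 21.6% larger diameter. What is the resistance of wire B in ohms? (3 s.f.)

53.4 Ω

R ∝ L/d², so R_B/R_A = (1 − 27.5/100) × (1 + 21.6/100)⁻²
= 0.725 × 0.6763 = 0.4903
R_B = 0.4903 × 109 = 53.4 Ω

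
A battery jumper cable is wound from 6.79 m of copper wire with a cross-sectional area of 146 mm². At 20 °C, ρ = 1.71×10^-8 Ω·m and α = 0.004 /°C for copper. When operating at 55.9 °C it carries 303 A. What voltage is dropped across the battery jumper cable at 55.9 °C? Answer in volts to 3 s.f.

A = 146 mm² = 1.460e-04 m²
R₍20₎ = ρL/A = (1.71×10^-8)(6.79)/(1.460e-04) = 7.953×10^-4 Ω
R₍55.9₎ = R₍20₎(1 + αΔT) = 7.953×10^-4 × (1 + 0.004×35.9) = 9.095×10^-4 Ω
V = IR = 303 × 9.095×10^-4 = 0.276 V

0.276 V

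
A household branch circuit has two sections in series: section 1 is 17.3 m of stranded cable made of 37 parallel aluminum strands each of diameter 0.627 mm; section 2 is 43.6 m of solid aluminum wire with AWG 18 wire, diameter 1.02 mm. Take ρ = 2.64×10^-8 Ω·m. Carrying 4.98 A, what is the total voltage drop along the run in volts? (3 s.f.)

7.21 V

Section 1: A_strand = π(3.1350e-04)² = 3.088e-07 m²; R₁ = ρL/(N·A_s) = (2.64×10^-8)(17.3)/(37×3.088e-07) = 0.03998 Ω
Section 2: A = π(1.02/2 mm)² = π(5.1000e-04 m)² = 8.171e-07 m²
R₂ = (2.64×10^-8)(43.6)/(8.171e-07) = 1.409 Ω
R = R₁ + R₂ = 1.449 Ω
V = IR = 4.98 × 1.449 = 7.21 V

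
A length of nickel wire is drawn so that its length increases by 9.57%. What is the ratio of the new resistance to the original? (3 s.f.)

1.20

k = 1 + 9.57/100 = 1.096; volume constant ⇒ A' = A/k, so R' = k²R.
Factor = 1.20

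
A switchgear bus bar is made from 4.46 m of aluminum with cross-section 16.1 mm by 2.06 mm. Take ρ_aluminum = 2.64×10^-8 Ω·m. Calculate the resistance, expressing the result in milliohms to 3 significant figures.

A = 16.1 × 2.06 mm² = 33.2 mm² = 3.317e-05 m²
R = ρL/A = (2.64×10^-8)(4.46 m)/(3.317e-05 m²) = 3.55 mΩ

3.55 mΩ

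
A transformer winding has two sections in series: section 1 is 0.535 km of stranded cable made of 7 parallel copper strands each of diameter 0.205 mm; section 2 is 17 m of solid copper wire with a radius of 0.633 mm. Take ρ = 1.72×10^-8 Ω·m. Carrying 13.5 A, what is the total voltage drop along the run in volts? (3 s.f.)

Section 1: A_strand = π(1.0250e-04)² = 3.301e-08 m²; R₁ = ρL/(N·A_s) = (1.72×10^-8)(535)/(7×3.301e-08) = 39.83 Ω
Section 2: A = πr² = π(6.3300e-04 m)² = 1.259e-06 m²
R₂ = (1.72×10^-8)(17)/(1.259e-06) = 0.2323 Ω
R = R₁ + R₂ = 40.06 Ω
V = IR = 13.5 × 40.06 = 541 V

541 V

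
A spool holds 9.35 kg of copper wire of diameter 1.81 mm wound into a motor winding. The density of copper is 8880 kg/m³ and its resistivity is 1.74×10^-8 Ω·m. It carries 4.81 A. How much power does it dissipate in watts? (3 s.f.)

A = π(d/2)² = π(9.0500e-04 m)² = 2.5730e-06 m²
L = m/(density·A) = 9.35/(8880×2.5730e-06) = 409.2 m
R = ρL/A = (1.74×10^-8)(409.2)/(2.5730e-06) = 2.767 Ω
P = I²R = (4.81)² × 2.767 = 64.0 W

64.0 W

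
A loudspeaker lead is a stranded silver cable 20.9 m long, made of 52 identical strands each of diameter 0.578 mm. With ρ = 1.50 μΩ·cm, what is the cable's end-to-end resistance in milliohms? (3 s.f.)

23.0 mΩ

ρ = 1.50 μΩ·cm = 1.50×10^-8 Ω·m
A_strand = π(2.8900e-04 m)² = 2.624e-07 m²
R_strand = ρL/A = (1.50×10^-8)(20.9)/(2.624e-07) = 1.195 Ω
R_total = R_strand/N = 1.195/52 = 23.0 mΩ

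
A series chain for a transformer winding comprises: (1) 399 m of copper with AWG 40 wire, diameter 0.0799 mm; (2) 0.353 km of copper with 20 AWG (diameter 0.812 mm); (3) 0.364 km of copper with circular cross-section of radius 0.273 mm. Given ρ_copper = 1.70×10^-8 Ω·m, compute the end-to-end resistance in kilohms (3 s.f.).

1.39 kΩ

Seg 1: A = π(0.0799/2 mm)² = π(3.9950e-05 m)² = 5.014e-09 m²
R_1 = (1.70×10^-8)(399)/(5.014e-09) = 1353 Ω
Seg 2: A = π(0.812/2 mm)² = π(4.0600e-04 m)² = 5.178e-07 m²
R_2 = (1.70×10^-8)(353)/(5.178e-07) = 11.59 Ω
Seg 3: A = πr² = π(2.7300e-04 m)² = 2.341e-07 m²
R_3 = (1.70×10^-8)(364)/(2.341e-07) = 26.43 Ω
R_total = R_1 + R_2 + R_3 = 1.39 kΩ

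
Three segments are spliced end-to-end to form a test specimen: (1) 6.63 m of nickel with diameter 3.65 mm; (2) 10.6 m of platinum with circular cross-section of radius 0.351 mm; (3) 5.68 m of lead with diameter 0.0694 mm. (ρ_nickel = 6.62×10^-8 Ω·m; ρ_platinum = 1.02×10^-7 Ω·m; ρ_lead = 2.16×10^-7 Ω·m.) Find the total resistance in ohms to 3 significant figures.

Seg 1: A = π(d/2)² = π(1.8250e-03 m)² = 1.046e-05 m²
R_1 = (6.62×10^-8)(6.63)/(1.046e-05) = 0.04195 Ω
Seg 2: A = πr² = π(3.5100e-04 m)² = 3.870e-07 m²
R_2 = (1.02×10^-7)(10.6)/(3.870e-07) = 2.793 Ω
Seg 3: A = π(d/2)² = π(3.4700e-05 m)² = 3.783e-09 m²
R_3 = (2.16×10^-7)(5.68)/(3.783e-09) = 324.3 Ω
R_total = R_1 + R_2 + R_3 = 327 Ω

327 Ω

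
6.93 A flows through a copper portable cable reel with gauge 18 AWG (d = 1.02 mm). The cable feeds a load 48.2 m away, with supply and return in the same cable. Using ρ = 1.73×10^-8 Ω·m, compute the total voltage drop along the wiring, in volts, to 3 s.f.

A = π(1.02/2 mm)² = π(5.1000e-04 m)² = 8.171e-07 m²
Total conductor length (both ways) L = 2 × 48.2 = 96.4 m
R = ρL/A = (1.73×10^-8)(96.4)/(8.171e-07) = 2.041 Ω
V = IR = 6.93 × 2.041 = 14.1 V

14.1 V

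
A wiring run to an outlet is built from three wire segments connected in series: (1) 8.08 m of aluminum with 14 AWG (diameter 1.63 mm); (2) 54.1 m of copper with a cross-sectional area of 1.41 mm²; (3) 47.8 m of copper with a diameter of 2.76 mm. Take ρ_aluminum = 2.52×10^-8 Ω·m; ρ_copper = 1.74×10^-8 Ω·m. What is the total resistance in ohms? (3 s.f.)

0.904 Ω

Seg 1: A = π(1.63/2 mm)² = π(8.1500e-04 m)² = 2.087e-06 m²
R_1 = (2.52×10^-8)(8.08)/(2.087e-06) = 0.09758 Ω
Seg 2: A = 1.41 mm² = 1.410e-06 m²
R_2 = (1.74×10^-8)(54.1)/(1.410e-06) = 0.6676 Ω
Seg 3: A = π(d/2)² = π(1.3800e-03 m)² = 5.983e-06 m²
R_3 = (1.74×10^-8)(47.8)/(5.983e-06) = 0.139 Ω
R_total = R_1 + R_2 + R_3 = 0.904 Ω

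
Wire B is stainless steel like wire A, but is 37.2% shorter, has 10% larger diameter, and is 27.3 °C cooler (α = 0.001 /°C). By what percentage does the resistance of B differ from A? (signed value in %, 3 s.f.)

R ∝ ρL/d² with ρ ∝ (1+αΔT), so R_B/R_A = (1 − 37.2/100) × (1 + 10/100)⁻² × (1 − 0.001×27.3)
= 0.628 × 0.8265 × 0.9727 = 0.5048
(R_B − R_A)/R_A = 0.5048 − 1 = -49.5%

-49.5%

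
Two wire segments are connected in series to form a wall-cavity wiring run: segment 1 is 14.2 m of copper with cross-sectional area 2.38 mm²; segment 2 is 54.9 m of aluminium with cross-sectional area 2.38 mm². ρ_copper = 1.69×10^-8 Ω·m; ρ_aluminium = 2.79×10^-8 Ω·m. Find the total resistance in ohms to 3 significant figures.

0.744 Ω

Segment 1: A = 2.38 mm² = 2.380e-06 m²
R₁ = ρL/A = (1.69×10^-8)(14.2)/(2.380e-06) = 0.1008 Ω
R₂ = (2.79×10^-8)(54.9)/(2.380e-06) = 0.6436 Ω
R = R₁ + R₂ = 0.744 Ω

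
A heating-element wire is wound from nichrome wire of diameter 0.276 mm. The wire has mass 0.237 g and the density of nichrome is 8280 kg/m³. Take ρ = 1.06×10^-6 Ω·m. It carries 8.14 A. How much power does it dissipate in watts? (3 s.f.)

562 W

A = π(d/2)² = π(1.3800e-04 m)² = 5.9828e-08 m²
L = m/(density·A) = 2.370×10^-4/(8280×5.9828e-08) = 0.4784 m
R = ρL/A = (1.06×10^-6)(0.4784)/(5.9828e-08) = 8.476 Ω
P = I²R = (8.14)² × 8.476 = 562 W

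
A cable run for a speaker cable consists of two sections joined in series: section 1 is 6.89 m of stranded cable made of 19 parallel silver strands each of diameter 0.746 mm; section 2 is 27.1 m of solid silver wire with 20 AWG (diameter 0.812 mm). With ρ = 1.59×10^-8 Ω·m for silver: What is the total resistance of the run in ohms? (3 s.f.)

0.845 Ω

Section 1: A_strand = π(3.7300e-04)² = 4.371e-07 m²; R₁ = ρL/(N·A_s) = (1.59×10^-8)(6.89)/(19×4.371e-07) = 0.01319 Ω
Section 2: A = π(0.812/2 mm)² = π(4.0600e-04 m)² = 5.178e-07 m²
R₂ = (1.59×10^-8)(27.1)/(5.178e-07) = 0.8321 Ω
R = R₁ + R₂ = 0.845 Ω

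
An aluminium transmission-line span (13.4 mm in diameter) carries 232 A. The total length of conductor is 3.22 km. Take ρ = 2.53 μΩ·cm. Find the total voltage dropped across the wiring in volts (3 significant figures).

134 V

ρ = 2.53 μΩ·cm = 2.53×10^-8 Ω·m
A = π(d/2)² = π(6.7000e-03 m)² = 1.410e-04 m²
R = ρL/A = (2.53×10^-8)(3220)/(1.410e-04) = 0.5777 Ω
V = IR = 232 × 0.5777 = 134 V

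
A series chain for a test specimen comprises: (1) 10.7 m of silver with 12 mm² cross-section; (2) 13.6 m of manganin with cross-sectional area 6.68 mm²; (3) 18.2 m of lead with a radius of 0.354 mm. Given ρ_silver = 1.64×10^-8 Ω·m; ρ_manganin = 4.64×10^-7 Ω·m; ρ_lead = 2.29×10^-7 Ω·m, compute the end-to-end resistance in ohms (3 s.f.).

Seg 1: A = 12 mm² = 1.200e-05 m²
R_1 = (1.64×10^-8)(10.7)/(1.200e-05) = 0.01462 Ω
Seg 2: A = 6.68 mm² = 6.680e-06 m²
R_2 = (4.64×10^-7)(13.6)/(6.680e-06) = 0.9447 Ω
Seg 3: A = πr² = π(3.5400e-04 m)² = 3.937e-07 m²
R_3 = (2.29×10^-7)(18.2)/(3.937e-07) = 10.59 Ω
R_total = R_1 + R_2 + R_3 = 11.5 Ω

11.5 Ω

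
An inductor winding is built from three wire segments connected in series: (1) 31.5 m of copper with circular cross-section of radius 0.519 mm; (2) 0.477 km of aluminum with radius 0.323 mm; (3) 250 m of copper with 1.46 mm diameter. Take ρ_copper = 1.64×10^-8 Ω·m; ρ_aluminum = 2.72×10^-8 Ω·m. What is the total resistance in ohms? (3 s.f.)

Seg 1: A = πr² = π(5.1900e-04 m)² = 8.462e-07 m²
R_1 = (1.64×10^-8)(31.5)/(8.462e-07) = 0.6105 Ω
Seg 2: A = πr² = π(3.2300e-04 m)² = 3.278e-07 m²
R_2 = (2.72×10^-8)(477)/(3.278e-07) = 39.59 Ω
Seg 3: A = π(d/2)² = π(7.3000e-04 m)² = 1.674e-06 m²
R_3 = (1.64×10^-8)(250)/(1.674e-06) = 2.449 Ω
R_total = R_1 + R_2 + R_3 = 42.6 Ω

42.6 Ω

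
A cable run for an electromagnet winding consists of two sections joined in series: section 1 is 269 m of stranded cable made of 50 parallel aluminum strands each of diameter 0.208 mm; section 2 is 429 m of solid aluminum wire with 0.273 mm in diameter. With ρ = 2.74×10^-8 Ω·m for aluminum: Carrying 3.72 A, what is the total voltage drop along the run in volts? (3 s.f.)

763 V

Section 1: A_strand = π(1.0400e-04)² = 3.398e-08 m²; R₁ = ρL/(N·A_s) = (2.74×10^-8)(269)/(50×3.398e-08) = 4.338 Ω
Section 2: A = π(d/2)² = π(1.3650e-04 m)² = 5.853e-08 m²
R₂ = (2.74×10^-8)(429)/(5.853e-08) = 200.8 Ω
R = R₁ + R₂ = 205.2 Ω
V = IR = 3.72 × 205.2 = 763 V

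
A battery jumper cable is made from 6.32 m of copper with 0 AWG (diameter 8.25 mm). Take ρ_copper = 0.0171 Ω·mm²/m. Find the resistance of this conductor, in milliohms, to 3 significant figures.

2.02 mΩ

ρ = 0.0171 Ω·mm²/m = 1.71×10^-8 Ω·m
A = π(8.25/2 mm)² = π(4.1250e-03 m)² = 5.346e-05 m²
R = ρL/A = (1.71×10^-8)(6.32 m)/(5.346e-05 m²) = 2.02 mΩ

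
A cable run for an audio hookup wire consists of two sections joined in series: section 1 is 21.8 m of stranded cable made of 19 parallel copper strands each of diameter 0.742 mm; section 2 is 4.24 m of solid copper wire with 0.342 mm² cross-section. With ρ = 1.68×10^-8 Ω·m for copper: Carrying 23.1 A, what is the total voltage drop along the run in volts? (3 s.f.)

Section 1: A_strand = π(3.7100e-04)² = 4.324e-07 m²; R₁ = ρL/(N·A_s) = (1.68×10^-8)(21.8)/(19×4.324e-07) = 0.04458 Ω
Section 2: A = 0.342 mm² = 3.420e-07 m²
R₂ = (1.68×10^-8)(4.24)/(3.420e-07) = 0.2083 Ω
R = R₁ + R₂ = 0.2529 Ω
V = IR = 23.1 × 0.2529 = 5.84 V

5.84 V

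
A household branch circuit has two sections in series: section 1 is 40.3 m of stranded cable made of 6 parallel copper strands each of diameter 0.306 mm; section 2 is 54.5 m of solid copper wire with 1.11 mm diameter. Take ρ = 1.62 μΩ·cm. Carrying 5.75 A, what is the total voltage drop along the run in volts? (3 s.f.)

ρ = 1.62 μΩ·cm = 1.62×10^-8 Ω·m
Section 1: A_strand = π(1.5300e-04)² = 7.354e-08 m²; R₁ = ρL/(N·A_s) = (1.62×10^-8)(40.3)/(6×7.354e-08) = 1.48 Ω
Section 2: A = π(d/2)² = π(5.5500e-04 m)² = 9.677e-07 m²
R₂ = (1.62×10^-8)(54.5)/(9.677e-07) = 0.9124 Ω
R = R₁ + R₂ = 2.392 Ω
V = IR = 5.75 × 2.392 = 13.8 V

13.8 V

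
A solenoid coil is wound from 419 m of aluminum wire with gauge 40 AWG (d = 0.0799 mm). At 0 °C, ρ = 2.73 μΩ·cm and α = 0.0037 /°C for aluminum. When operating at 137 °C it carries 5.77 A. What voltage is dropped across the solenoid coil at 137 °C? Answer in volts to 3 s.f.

19800 V

ρ = 2.73 μΩ·cm = 2.73×10^-8 Ω·m
A = π(0.0799/2 mm)² = π(3.9950e-05 m)² = 5.014e-09 m²
R₍0₎ = ρL/A = (2.73×10^-8)(419)/(5.014e-09) = 2281 Ω
R₍137₎ = R₍0₎(1 + αΔT) = 2281 × (1 + 0.0037×137) = 3438 Ω
V = IR = 5.77 × 3438 = 19800 V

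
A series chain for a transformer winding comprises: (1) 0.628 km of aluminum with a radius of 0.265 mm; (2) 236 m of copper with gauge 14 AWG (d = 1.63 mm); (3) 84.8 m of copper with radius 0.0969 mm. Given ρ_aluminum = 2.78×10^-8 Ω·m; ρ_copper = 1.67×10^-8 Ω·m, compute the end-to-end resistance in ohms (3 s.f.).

129 Ω

Seg 1: A = πr² = π(2.6500e-04 m)² = 2.206e-07 m²
R_1 = (2.78×10^-8)(628)/(2.206e-07) = 79.13 Ω
Seg 2: A = π(1.63/2 mm)² = π(8.1500e-04 m)² = 2.087e-06 m²
R_2 = (1.67×10^-8)(236)/(2.087e-06) = 1.889 Ω
Seg 3: A = πr² = π(9.6900e-05 m)² = 2.950e-08 m²
R_3 = (1.67×10^-8)(84.8)/(2.950e-08) = 48.01 Ω
R_total = R_1 + R_2 + R_3 = 129 Ω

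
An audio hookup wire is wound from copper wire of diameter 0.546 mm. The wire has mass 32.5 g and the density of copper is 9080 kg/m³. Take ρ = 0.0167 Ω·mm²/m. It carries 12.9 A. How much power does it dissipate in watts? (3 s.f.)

ρ = 0.0167 Ω·mm²/m = 1.67×10^-8 Ω·m
A = π(d/2)² = π(2.7300e-04 m)² = 2.3414e-07 m²
L = m/(density·A) = 0.0325/(9080×2.3414e-07) = 15.29 m
R = ρL/A = (1.67×10^-8)(15.29)/(2.3414e-07) = 1.09 Ω
P = I²R = (12.9)² × 1.09 = 181 W

181 W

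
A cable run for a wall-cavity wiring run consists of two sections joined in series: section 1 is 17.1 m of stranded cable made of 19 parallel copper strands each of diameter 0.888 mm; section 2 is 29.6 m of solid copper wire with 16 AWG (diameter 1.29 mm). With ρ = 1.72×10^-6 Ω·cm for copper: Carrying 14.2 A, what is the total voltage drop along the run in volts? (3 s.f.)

5.89 V

ρ = 1.72×10^-6 Ω·cm = 1.72×10^-8 Ω·m
Section 1: A_strand = π(4.4400e-04)² = 6.193e-07 m²; R₁ = ρL/(N·A_s) = (1.72×10^-8)(17.1)/(19×6.193e-07) = 0.025 Ω
Section 2: A = π(1.29/2 mm)² = π(6.4500e-04 m)² = 1.307e-06 m²
R₂ = (1.72×10^-8)(29.6)/(1.307e-06) = 0.3895 Ω
R = R₁ + R₂ = 0.4145 Ω
V = IR = 14.2 × 0.4145 = 5.89 V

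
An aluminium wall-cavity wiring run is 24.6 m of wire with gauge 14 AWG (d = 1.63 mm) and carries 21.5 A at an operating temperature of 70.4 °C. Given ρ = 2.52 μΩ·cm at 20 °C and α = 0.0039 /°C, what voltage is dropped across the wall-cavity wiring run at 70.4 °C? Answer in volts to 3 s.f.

7.64 V

ρ = 2.52 μΩ·cm = 2.52×10^-8 Ω·m
A = π(1.63/2 mm)² = π(8.1500e-04 m)² = 2.087e-06 m²
R₍20₎ = ρL/A = (2.52×10^-8)(24.6)/(2.087e-06) = 0.2971 Ω
R₍70.4₎ = R₍20₎(1 + αΔT) = 0.2971 × (1 + 0.0039×50.4) = 0.3555 Ω
V = IR = 21.5 × 0.3555 = 7.64 V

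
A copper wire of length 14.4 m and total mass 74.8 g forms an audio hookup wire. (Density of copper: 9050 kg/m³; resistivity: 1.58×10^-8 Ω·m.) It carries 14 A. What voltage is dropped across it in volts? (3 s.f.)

5.55 V

A = m/(density·L) = 0.0748/(9050×14.4) = 5.7397e-07 m²
R = ρL/A = (1.58×10^-8)(14.4)/(5.7397e-07) = 0.3964 Ω
V = IR = 14 × 0.3964 = 5.55 V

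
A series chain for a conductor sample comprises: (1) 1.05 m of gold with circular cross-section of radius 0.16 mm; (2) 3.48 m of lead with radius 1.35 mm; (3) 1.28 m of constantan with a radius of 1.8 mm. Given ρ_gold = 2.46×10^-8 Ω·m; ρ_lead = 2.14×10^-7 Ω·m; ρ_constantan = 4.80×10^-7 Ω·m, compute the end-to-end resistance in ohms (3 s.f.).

0.512 Ω

Seg 1: A = πr² = π(1.6000e-04 m)² = 8.042e-08 m²
R_1 = (2.46×10^-8)(1.05)/(8.042e-08) = 0.3212 Ω
Seg 2: A = πr² = π(1.3500e-03 m)² = 5.726e-06 m²
R_2 = (2.14×10^-7)(3.48)/(5.726e-06) = 0.1301 Ω
Seg 3: A = πr² = π(1.8000e-03 m)² = 1.018e-05 m²
R_3 = (4.80×10^-7)(1.28)/(1.018e-05) = 0.06036 Ω
R_total = R_1 + R_2 + R_3 = 0.512 Ω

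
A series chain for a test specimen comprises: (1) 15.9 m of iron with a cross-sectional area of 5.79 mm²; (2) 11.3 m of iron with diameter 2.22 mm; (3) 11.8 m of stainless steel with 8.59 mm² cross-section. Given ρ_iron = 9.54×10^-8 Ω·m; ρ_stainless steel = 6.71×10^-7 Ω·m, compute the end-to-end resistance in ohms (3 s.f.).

Seg 1: A = 5.79 mm² = 5.790e-06 m²
R_1 = (9.54×10^-8)(15.9)/(5.790e-06) = 0.262 Ω
Seg 2: A = π(d/2)² = π(1.1100e-03 m)² = 3.871e-06 m²
R_2 = (9.54×10^-8)(11.3)/(3.871e-06) = 0.2785 Ω
Seg 3: A = 8.59 mm² = 8.590e-06 m²
R_3 = (6.71×10^-7)(11.8)/(8.590e-06) = 0.9217 Ω
R_total = R_1 + R_2 + R_3 = 1.46 Ω

1.46 Ω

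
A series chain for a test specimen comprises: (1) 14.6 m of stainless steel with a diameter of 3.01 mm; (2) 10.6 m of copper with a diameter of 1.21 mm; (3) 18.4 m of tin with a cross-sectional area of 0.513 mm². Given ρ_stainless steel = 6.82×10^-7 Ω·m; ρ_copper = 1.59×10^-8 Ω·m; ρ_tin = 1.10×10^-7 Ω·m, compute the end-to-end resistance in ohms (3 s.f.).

5.49 Ω

Seg 1: A = π(d/2)² = π(1.5050e-03 m)² = 7.116e-06 m²
R_1 = (6.82×10^-7)(14.6)/(7.116e-06) = 1.399 Ω
Seg 2: A = π(d/2)² = π(6.0500e-04 m)² = 1.150e-06 m²
R_2 = (1.59×10^-8)(10.6)/(1.150e-06) = 0.1466 Ω
Seg 3: A = 0.513 mm² = 5.130e-07 m²
R_3 = (1.10×10^-7)(18.4)/(5.130e-07) = 3.945 Ω
R_total = R_1 + R_2 + R_3 = 5.49 Ω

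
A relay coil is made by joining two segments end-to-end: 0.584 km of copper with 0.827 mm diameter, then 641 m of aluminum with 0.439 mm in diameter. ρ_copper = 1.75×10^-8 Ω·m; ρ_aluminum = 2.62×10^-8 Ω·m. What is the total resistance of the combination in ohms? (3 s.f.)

130 Ω

Segment 1: A = π(d/2)² = π(4.1350e-04 m)² = 5.372e-07 m²
R₁ = ρL/A = (1.75×10^-8)(584)/(5.372e-07) = 19.03 Ω
Segment 2: A = π(d/2)² = π(2.1950e-04 m)² = 1.514e-07 m²
R₂ = (2.62×10^-8)(641)/(1.514e-07) = 111 Ω
R = R₁ + R₂ = 130 Ω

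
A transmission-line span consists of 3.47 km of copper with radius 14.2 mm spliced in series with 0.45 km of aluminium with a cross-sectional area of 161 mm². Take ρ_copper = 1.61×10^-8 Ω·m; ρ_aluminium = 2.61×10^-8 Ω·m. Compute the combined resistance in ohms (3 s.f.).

0.161 Ω

Segment 1: A = πr² = π(1.4200e-02 m)² = 6.335e-04 m²
R₁ = ρL/A = (1.61×10^-8)(3470)/(6.335e-04) = 0.08819 Ω
Segment 2: A = 161 mm² = 1.610e-04 m²
R₂ = (2.61×10^-8)(450)/(1.610e-04) = 0.07295 Ω
R = R₁ + R₂ = 0.161 Ω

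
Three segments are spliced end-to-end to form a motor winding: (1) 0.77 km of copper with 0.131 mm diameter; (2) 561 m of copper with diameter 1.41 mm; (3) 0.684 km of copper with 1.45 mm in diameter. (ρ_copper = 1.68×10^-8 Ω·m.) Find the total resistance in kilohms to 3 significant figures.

Seg 1: A = π(d/2)² = π(6.5500e-05 m)² = 1.348e-08 m²
R_1 = (1.68×10^-8)(770)/(1.348e-08) = 959.8 Ω
Seg 2: A = π(d/2)² = π(7.0500e-04 m)² = 1.561e-06 m²
R_2 = (1.68×10^-8)(561)/(1.561e-06) = 6.036 Ω
Seg 3: A = π(d/2)² = π(7.2500e-04 m)² = 1.651e-06 m²
R_3 = (1.68×10^-8)(684)/(1.651e-06) = 6.959 Ω
R_total = R_1 + R_2 + R_3 = 0.973 kΩ

0.973 kΩ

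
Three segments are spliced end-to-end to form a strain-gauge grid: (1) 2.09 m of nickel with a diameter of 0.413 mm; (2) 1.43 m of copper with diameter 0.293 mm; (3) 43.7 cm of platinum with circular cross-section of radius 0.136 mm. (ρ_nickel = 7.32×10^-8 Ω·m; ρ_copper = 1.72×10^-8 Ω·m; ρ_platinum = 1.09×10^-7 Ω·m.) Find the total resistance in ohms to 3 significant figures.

Seg 1: A = π(d/2)² = π(2.0650e-04 m)² = 1.340e-07 m²
R_1 = (7.32×10^-8)(2.09)/(1.340e-07) = 1.142 Ω
Seg 2: A = π(d/2)² = π(1.4650e-04 m)² = 6.743e-08 m²
R_2 = (1.72×10^-8)(1.43)/(6.743e-08) = 0.3648 Ω
Seg 3: A = πr² = π(1.3600e-04 m)² = 5.811e-08 m²
R_3 = (1.09×10^-7)(0.437)/(5.811e-08) = 0.8197 Ω
R_total = R_1 + R_2 + R_3 = 2.33 Ω

2.33 Ω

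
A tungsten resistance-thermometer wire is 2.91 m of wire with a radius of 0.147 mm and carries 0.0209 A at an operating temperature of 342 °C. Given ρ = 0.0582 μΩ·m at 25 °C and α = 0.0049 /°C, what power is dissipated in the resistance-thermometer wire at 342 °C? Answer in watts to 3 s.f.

ρ = 0.0582 μΩ·m = 5.82×10^-8 Ω·m
A = πr² = π(1.4700e-04 m)² = 6.789e-08 m²
R₍25₎ = ρL/A = (5.82×10^-8)(2.91)/(6.789e-08) = 2.495 Ω
R₍342₎ = R₍25₎(1 + αΔT) = 2.495 × (1 + 0.0049×317) = 6.37 Ω
P = I²R = (0.0209)² × 6.37 = 0.00278 W

0.00278 W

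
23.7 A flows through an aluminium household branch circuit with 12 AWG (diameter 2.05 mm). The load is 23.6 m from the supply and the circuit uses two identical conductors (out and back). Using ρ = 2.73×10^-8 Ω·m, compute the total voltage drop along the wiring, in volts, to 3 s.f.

A = π(2.05/2 mm)² = π(1.0250e-03 m)² = 3.301e-06 m²
Total conductor length (both ways) L = 2 × 23.6 = 47.2 m
R = ρL/A = (2.73×10^-8)(47.2)/(3.301e-06) = 0.3904 Ω
V = IR = 23.7 × 0.3904 = 9.25 V

9.25 V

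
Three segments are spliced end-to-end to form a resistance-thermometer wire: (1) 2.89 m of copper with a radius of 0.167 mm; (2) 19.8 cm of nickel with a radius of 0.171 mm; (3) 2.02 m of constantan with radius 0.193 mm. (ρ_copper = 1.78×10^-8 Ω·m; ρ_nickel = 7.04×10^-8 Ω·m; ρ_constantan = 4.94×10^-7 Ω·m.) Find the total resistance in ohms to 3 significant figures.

9.27 Ω

Seg 1: A = πr² = π(1.6700e-04 m)² = 8.762e-08 m²
R_1 = (1.78×10^-8)(2.89)/(8.762e-08) = 0.5871 Ω
Seg 2: A = πr² = π(1.7100e-04 m)² = 9.186e-08 m²
R_2 = (7.04×10^-8)(0.198)/(9.186e-08) = 0.1517 Ω
Seg 3: A = πr² = π(1.9300e-04 m)² = 1.170e-07 m²
R_3 = (4.94×10^-7)(2.02)/(1.170e-07) = 8.527 Ω
R_total = R_1 + R_2 + R_3 = 9.27 Ω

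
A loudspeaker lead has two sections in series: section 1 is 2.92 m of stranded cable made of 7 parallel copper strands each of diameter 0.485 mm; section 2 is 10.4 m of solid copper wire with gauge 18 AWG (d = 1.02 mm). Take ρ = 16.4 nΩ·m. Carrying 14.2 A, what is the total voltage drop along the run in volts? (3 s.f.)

ρ = 16.4 nΩ·m = 1.64×10^-8 Ω·m
Section 1: A_strand = π(2.4250e-04)² = 1.847e-07 m²; R₁ = ρL/(N·A_s) = (1.64×10^-8)(2.92)/(7×1.847e-07) = 0.03703 Ω
Section 2: A = π(1.02/2 mm)² = π(5.1000e-04 m)² = 8.171e-07 m²
R₂ = (1.64×10^-8)(10.4)/(8.171e-07) = 0.2087 Ω
R = R₁ + R₂ = 0.2458 Ω
V = IR = 14.2 × 0.2458 = 3.49 V

3.49 V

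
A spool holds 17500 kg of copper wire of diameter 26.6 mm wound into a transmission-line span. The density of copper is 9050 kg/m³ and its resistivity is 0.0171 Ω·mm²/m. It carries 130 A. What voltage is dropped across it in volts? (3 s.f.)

13.9 V

ρ = 0.0171 Ω·mm²/m = 1.71×10^-8 Ω·m
A = π(d/2)² = π(1.3300e-02 m)² = 5.5572e-04 m²
L = m/(density·A) = 17500/(9050×5.5572e-04) = 3480 m
R = ρL/A = (1.71×10^-8)(3480)/(5.5572e-04) = 0.1071 Ω
V = IR = 130 × 0.1071 = 13.9 V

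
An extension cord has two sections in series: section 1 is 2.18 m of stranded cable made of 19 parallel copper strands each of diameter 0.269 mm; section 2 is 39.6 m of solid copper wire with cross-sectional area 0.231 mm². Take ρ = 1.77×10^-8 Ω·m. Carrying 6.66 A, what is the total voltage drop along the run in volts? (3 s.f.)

Section 1: A_strand = π(1.3450e-04)² = 5.683e-08 m²; R₁ = ρL/(N·A_s) = (1.77×10^-8)(2.18)/(19×5.683e-08) = 0.03573 Ω
Section 2: A = 0.231 mm² = 2.310e-07 m²
R₂ = (1.77×10^-8)(39.6)/(2.310e-07) = 3.034 Ω
R = R₁ + R₂ = 3.07 Ω
V = IR = 6.66 × 3.07 = 20.4 V

20.4 V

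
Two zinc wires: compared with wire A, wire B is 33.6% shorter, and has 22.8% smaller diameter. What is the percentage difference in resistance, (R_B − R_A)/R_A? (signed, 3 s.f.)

R ∝ L/d², so R_B/R_A = (1 − 33.6/100) × (1 − 22.8/100)⁻²
= 0.664 × 1.678 = 1.114
(R_B − R_A)/R_A = 1.114 − 1 = 11.4%

11.4%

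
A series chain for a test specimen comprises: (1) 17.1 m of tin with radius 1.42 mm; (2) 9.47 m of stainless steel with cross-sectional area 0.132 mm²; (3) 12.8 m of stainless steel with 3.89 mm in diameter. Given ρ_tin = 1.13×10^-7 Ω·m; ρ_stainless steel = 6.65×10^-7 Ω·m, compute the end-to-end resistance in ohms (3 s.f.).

48.7 Ω

Seg 1: A = πr² = π(1.4200e-03 m)² = 6.335e-06 m²
R_1 = (1.13×10^-7)(17.1)/(6.335e-06) = 0.305 Ω
Seg 2: A = 0.132 mm² = 1.320e-07 m²
R_2 = (6.65×10^-7)(9.47)/(1.320e-07) = 47.71 Ω
Seg 3: A = π(d/2)² = π(1.9450e-03 m)² = 1.188e-05 m²
R_3 = (6.65×10^-7)(12.8)/(1.188e-05) = 0.7162 Ω
R_total = R_1 + R_2 + R_3 = 48.7 Ω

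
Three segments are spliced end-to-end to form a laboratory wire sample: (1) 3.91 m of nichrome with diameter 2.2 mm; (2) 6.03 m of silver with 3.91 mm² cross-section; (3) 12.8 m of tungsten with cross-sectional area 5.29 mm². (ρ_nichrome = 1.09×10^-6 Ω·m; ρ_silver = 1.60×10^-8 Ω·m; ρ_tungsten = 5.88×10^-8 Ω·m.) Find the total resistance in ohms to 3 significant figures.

1.29 Ω

Seg 1: A = π(d/2)² = π(1.1000e-03 m)² = 3.801e-06 m²
R_1 = (1.09×10^-6)(3.91)/(3.801e-06) = 1.121 Ω
Seg 2: A = 3.91 mm² = 3.910e-06 m²
R_2 = (1.60×10^-8)(6.03)/(3.910e-06) = 0.02468 Ω
Seg 3: A = 5.29 mm² = 5.290e-06 m²
R_3 = (5.88×10^-8)(12.8)/(5.290e-06) = 0.1423 Ω
R_total = R_1 + R_2 + R_3 = 1.29 Ω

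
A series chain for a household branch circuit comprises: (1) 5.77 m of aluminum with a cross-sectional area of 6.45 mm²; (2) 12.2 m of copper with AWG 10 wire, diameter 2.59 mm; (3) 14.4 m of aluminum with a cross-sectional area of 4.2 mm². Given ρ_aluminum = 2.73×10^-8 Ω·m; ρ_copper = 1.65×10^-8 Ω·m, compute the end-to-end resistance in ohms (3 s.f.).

Seg 1: A = 6.45 mm² = 6.450e-06 m²
R_1 = (2.73×10^-8)(5.77)/(6.450e-06) = 0.02442 Ω
Seg 2: A = π(2.59/2 mm)² = π(1.2950e-03 m)² = 5.269e-06 m²
R_2 = (1.65×10^-8)(12.2)/(5.269e-06) = 0.03821 Ω
Seg 3: A = 4.2 mm² = 4.200e-06 m²
R_3 = (2.73×10^-8)(14.4)/(4.200e-06) = 0.0936 Ω
R_total = R_1 + R_2 + R_3 = 0.156 Ω

0.156 Ω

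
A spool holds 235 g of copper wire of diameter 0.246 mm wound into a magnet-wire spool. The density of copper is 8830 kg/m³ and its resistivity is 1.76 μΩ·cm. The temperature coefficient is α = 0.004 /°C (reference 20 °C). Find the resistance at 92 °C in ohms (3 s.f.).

267 Ω

ρ = 1.76 μΩ·cm = 1.76×10^-8 Ω·m
A = π(d/2)² = π(1.2300e-04 m)² = 4.7529e-08 m²
L = m/(density·A) = 0.235/(8830×4.7529e-08) = 559.9 m
R = ρL/A = (1.76×10^-8)(559.9)/(4.7529e-08) = 207.3 Ω
R(92 °C) = 207.3 × (1 + 0.004×72) = 267 Ω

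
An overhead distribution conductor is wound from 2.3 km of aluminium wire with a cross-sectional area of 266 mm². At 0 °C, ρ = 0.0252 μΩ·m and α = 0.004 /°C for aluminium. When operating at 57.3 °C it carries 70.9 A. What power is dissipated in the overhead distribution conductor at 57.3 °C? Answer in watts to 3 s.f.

1350 W

ρ = 0.0252 μΩ·m = 2.52×10^-8 Ω·m
A = 266 mm² = 2.660e-04 m²
R₍0₎ = ρL/A = (2.52×10^-8)(2300)/(2.660e-04) = 0.2179 Ω
R₍57.3₎ = R₍0₎(1 + αΔT) = 0.2179 × (1 + 0.004×57.3) = 0.2678 Ω
P = I²R = (70.9)² × 0.2678 = 1350 W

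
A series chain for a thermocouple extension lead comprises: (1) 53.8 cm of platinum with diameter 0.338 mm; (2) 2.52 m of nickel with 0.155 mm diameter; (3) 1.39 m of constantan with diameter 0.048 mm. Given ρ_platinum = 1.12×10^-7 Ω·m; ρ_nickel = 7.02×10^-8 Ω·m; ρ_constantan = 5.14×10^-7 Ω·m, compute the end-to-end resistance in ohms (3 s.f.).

Seg 1: A = π(d/2)² = π(1.6900e-04 m)² = 8.973e-08 m²
R_1 = (1.12×10^-7)(0.538)/(8.973e-08) = 0.6715 Ω
Seg 2: A = π(d/2)² = π(7.7500e-05 m)² = 1.887e-08 m²
R_2 = (7.02×10^-8)(2.52)/(1.887e-08) = 9.375 Ω
Seg 3: A = π(d/2)² = π(2.4000e-05 m)² = 1.810e-09 m²
R_3 = (5.14×10^-7)(1.39)/(1.810e-09) = 394.8 Ω
R_total = R_1 + R_2 + R_3 = 405 Ω

405 Ω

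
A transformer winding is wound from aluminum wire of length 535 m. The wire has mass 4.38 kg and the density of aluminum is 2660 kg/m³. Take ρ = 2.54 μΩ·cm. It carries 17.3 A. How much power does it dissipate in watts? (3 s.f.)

1320 W

ρ = 2.54 μΩ·cm = 2.54×10^-8 Ω·m
A = m/(density·L) = 4.38/(2660×535) = 3.0778e-06 m²
R = ρL/A = (2.54×10^-8)(535)/(3.0778e-06) = 4.415 Ω
P = I²R = (17.3)² × 4.415 = 1320 W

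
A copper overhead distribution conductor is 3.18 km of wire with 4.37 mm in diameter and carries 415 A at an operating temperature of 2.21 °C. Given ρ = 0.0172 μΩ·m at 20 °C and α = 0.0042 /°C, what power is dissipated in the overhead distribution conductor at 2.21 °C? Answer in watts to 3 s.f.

ρ = 0.0172 μΩ·m = 1.72×10^-8 Ω·m
A = π(d/2)² = π(2.1850e-03 m)² = 1.500e-05 m²
R₍20₎ = ρL/A = (1.72×10^-8)(3180)/(1.500e-05) = 3.647 Ω
R₍2.21₎ = R₍20₎(1 + αΔT) = 3.647 × (1 + 0.0042×-17.8) = 3.374 Ω
P = I²R = (415)² × 3.374 = 5.81×10^5 W

5.81×10^5 W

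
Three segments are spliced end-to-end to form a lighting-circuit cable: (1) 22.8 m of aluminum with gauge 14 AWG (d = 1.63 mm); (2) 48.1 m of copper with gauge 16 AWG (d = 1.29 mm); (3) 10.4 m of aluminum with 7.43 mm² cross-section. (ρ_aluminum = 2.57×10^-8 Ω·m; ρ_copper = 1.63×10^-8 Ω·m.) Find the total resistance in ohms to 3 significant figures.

Seg 1: A = π(1.63/2 mm)² = π(8.1500e-04 m)² = 2.087e-06 m²
R_1 = (2.57×10^-8)(22.8)/(2.087e-06) = 0.2808 Ω
Seg 2: A = π(1.29/2 mm)² = π(6.4500e-04 m)² = 1.307e-06 m²
R_2 = (1.63×10^-8)(48.1)/(1.307e-06) = 0.5999 Ω
Seg 3: A = 7.43 mm² = 7.430e-06 m²
R_3 = (2.57×10^-8)(10.4)/(7.430e-06) = 0.03597 Ω
R_total = R_1 + R_2 + R_3 = 0.917 Ω

0.917 Ω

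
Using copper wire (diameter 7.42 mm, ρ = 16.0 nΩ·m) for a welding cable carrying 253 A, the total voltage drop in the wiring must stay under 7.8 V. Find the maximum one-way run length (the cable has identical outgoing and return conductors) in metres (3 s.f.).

41.7 m

ρ = 16.0 nΩ·m = 1.60×10^-8 Ω·m
A = π(d/2)² = π(3.7100e-03 m)² = 4.324e-05 m²
L_max = V_max·A/(2·ρI) = (7.8)(4.324e-05)/(2×1.60×10^-8×253) = 41.7 m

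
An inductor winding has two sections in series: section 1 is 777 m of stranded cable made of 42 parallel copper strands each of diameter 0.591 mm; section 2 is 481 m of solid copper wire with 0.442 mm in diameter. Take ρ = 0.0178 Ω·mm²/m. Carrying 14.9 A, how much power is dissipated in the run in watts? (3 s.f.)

ρ = 0.0178 Ω·mm²/m = 1.78×10^-8 Ω·m
Section 1: A_strand = π(2.9550e-04)² = 2.743e-07 m²; R₁ = ρL/(N·A_s) = (1.78×10^-8)(777)/(42×2.743e-07) = 1.2 Ω
Section 2: A = π(d/2)² = π(2.2100e-04 m)² = 1.534e-07 m²
R₂ = (1.78×10^-8)(481)/(1.534e-07) = 55.8 Ω
R = R₁ + R₂ = 57 Ω
P = I²R = (14.9)² × 57 = 12700 W

12700 W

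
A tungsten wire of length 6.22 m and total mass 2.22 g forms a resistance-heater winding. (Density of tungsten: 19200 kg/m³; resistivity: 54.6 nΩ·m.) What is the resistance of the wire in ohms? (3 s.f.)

18.3 Ω

ρ = 54.6 nΩ·m = 5.46×10^-8 Ω·m
A = m/(density·L) = 0.00222/(19200×6.22) = 1.8589e-08 m²
R = ρL/A = (5.46×10^-8)(6.22)/(1.8589e-08) = 18.3 Ω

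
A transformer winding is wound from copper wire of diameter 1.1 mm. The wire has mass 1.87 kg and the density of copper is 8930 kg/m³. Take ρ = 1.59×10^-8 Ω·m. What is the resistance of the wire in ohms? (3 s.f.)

A = π(d/2)² = π(5.5000e-04 m)² = 9.5033e-07 m²
L = m/(density·A) = 1.87/(8930×9.5033e-07) = 220.4 m
R = ρL/A = (1.59×10^-8)(220.4)/(9.5033e-07) = 3.69 Ω

3.69 Ω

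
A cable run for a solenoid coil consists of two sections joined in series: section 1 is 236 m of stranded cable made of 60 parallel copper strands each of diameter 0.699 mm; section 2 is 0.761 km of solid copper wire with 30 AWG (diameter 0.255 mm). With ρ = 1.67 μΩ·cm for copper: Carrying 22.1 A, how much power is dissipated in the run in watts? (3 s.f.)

ρ = 1.67 μΩ·cm = 1.67×10^-8 Ω·m
Section 1: A_strand = π(3.4950e-04)² = 3.837e-07 m²; R₁ = ρL/(N·A_s) = (1.67×10^-8)(236)/(60×3.837e-07) = 0.1712 Ω
Section 2: A = π(0.255/2 mm)² = π(1.2750e-04 m)² = 5.107e-08 m²
R₂ = (1.67×10^-8)(761)/(5.107e-08) = 248.8 Ω
R = R₁ + R₂ = 249 Ω
P = I²R = (22.1)² × 249 = 1.22×10^5 W

1.22×10^5 W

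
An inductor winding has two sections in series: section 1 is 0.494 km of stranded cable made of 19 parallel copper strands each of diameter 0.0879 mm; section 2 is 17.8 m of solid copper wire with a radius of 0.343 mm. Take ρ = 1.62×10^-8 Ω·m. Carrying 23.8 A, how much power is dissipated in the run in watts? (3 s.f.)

Section 1: A_strand = π(4.3950e-05)² = 6.068e-09 m²; R₁ = ρL/(N·A_s) = (1.62×10^-8)(494)/(19×6.068e-09) = 69.41 Ω
Section 2: A = πr² = π(3.4300e-04 m)² = 3.696e-07 m²
R₂ = (1.62×10^-8)(17.8)/(3.696e-07) = 0.7802 Ω
R = R₁ + R₂ = 70.19 Ω
P = I²R = (23.8)² × 70.19 = 39800 W

39800 W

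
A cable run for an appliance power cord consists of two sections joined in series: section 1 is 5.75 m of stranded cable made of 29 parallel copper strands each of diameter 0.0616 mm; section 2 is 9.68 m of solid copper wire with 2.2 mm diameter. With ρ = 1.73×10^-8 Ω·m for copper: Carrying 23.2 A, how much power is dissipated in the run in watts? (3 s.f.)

643 W

Section 1: A_strand = π(3.0800e-05)² = 2.980e-09 m²; R₁ = ρL/(N·A_s) = (1.73×10^-8)(5.75)/(29×2.980e-09) = 1.151 Ω
Section 2: A = π(d/2)² = π(1.1000e-03 m)² = 3.801e-06 m²
R₂ = (1.73×10^-8)(9.68)/(3.801e-06) = 0.04405 Ω
R = R₁ + R₂ = 1.195 Ω
P = I²R = (23.2)² × 1.195 = 643 W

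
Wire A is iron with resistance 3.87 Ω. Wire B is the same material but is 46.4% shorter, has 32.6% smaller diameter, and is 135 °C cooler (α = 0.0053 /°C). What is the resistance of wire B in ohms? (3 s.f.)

1.30 Ω

R ∝ ρL/d² with ρ ∝ (1+αΔT), so R_B/R_A = (1 − 46.4/100) × (1 − 32.6/100)⁻² × (1 − 0.0053×135)
= 0.536 × 2.201 × 0.2845 = 0.3357
R_B = 0.3357 × 3.87 = 1.30 Ω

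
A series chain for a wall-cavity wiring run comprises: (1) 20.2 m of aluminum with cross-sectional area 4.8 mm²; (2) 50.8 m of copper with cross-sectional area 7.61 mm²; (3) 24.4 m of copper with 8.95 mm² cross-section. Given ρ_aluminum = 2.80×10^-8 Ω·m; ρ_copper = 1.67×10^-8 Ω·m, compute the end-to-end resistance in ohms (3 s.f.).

Seg 1: A = 4.8 mm² = 4.800e-06 m²
R_1 = (2.80×10^-8)(20.2)/(4.800e-06) = 0.1178 Ω
Seg 2: A = 7.61 mm² = 7.610e-06 m²
R_2 = (1.67×10^-8)(50.8)/(7.610e-06) = 0.1115 Ω
Seg 3: A = 8.95 mm² = 8.950e-06 m²
R_3 = (1.67×10^-8)(24.4)/(8.950e-06) = 0.04553 Ω
R_total = R_1 + R_2 + R_3 = 0.275 Ω

0.275 Ω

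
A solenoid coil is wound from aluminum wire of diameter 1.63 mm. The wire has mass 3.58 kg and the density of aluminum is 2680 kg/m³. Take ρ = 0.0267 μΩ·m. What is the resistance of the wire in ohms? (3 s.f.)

ρ = 0.0267 μΩ·m = 2.67×10^-8 Ω·m
A = π(d/2)² = π(8.1500e-04 m)² = 2.0867e-06 m²
L = m/(density·A) = 3.58/(2680×2.0867e-06) = 640.2 m
R = ρL/A = (2.67×10^-8)(640.2)/(2.0867e-06) = 8.19 Ω

8.19 Ω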